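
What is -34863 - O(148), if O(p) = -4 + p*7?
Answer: -35895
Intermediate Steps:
O(p) = -4 + 7*p
-34863 - O(148) = -34863 - (-4 + 7*148) = -34863 - (-4 + 1036) = -34863 - 1*1032 = -34863 - 1032 = -35895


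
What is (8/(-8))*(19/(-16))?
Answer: 19/16 ≈ 1.1875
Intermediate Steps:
(8/(-8))*(19/(-16)) = (-1/8*8)*(19*(-1/16)) = -1*(-19/16) = 19/16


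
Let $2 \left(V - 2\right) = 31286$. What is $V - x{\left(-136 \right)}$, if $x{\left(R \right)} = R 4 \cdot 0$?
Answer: $15645$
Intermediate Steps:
$V = 15645$ ($V = 2 + \frac{1}{2} \cdot 31286 = 2 + 15643 = 15645$)
$x{\left(R \right)} = 0$ ($x{\left(R \right)} = 4 R 0 = 0$)
$V - x{\left(-136 \right)} = 15645 - 0 = 15645 + 0 = 15645$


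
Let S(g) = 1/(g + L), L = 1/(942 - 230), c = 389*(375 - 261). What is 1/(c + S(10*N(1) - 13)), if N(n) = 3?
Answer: 12105/536809042 ≈ 2.2550e-5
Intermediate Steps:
c = 44346 (c = 389*114 = 44346)
L = 1/712 ≈ 0.0014045
S(g) = 1/(1/712 + g) (S(g) = 1/(g + 1/712) = 1/(1/712 + g))
1/(c + S(10*N(1) - 13)) = 1/(44346 + 712/(1 + 712*(10*3 - 13))) = 1/(44346 + 712/(1 + 712*(30 - 13))) = 1/(44346 + 712/(1 + 712*17)) = 1/(44346 + 712/(1 + 12104)) = 1/(44346 + 712/12105) = 1/(536809042/12105) = 12105/536809042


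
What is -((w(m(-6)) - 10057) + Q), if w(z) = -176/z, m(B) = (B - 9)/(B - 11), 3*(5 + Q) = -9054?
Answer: 199192/15 ≈ 13279.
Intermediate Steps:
Q = -3023 (Q = -5 + (⅓)*(-9054) = -5 - 3018 = -3023)
m(B) = (-9 + B)/(-11 + B)
-((w(m(-6)) - 10057) + Q) = -((-176*(-11 - 6)/(-9 - 6) - 10057) - 3023) = -((-176/(-15/(-17)) - 10057) - 3023) = -((-176/((-1/17*(-15))) - 10057) - 3023) = -((-176/15/17 - 10057) - 3023) = -((-176*17/15 - 10057) - 3023) = -((-2992/15 - 10057) - 3023) = -(-153847/15 - 3023) = -1*(-199192/15) = 199192/15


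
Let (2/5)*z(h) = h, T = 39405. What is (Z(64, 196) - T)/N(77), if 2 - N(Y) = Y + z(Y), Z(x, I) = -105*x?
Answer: 18450/107 ≈ 172.43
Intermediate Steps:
z(h) = 5*h/2
N(Y) = 2 - 7*Y/2 (N(Y) = 2 - (Y + 5*Y/2) = 2 - 7*Y/2)
(Z(64, 196) - T)/N(77) = (-105*64 - 1*39405)/(2 - 7/2*77) = (-6720 - 39405)/(2 - 539/2) = -46125/(-535/2) = -46125*(-2/535) = 18450/107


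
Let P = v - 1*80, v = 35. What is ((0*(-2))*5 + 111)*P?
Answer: -4995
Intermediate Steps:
P = -45 (P = 35 - 1*80 = 35 - 80 = -45)
((0*(-2))*5 + 111)*P = ((0*(-2))*5 + 111)*(-45) = (0*5 + 111)*(-45) = (0 + 111)*(-45) = 111*(-45) = -4995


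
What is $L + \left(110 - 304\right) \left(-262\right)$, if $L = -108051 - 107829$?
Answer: $-165052$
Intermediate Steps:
$L = -215880$
$L + \left(110 - 304\right) \left(-262\right) = -215880 + \left(110 - 304\right) \left(-262\right) = -215880 - -50828 = -215880 + 50828 = -165052$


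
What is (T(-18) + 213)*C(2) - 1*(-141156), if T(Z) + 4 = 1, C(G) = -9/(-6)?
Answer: 141471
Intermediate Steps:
C(G) = 3/2 (C(G) = -9*(-⅙) = 3/2)
T(Z) = -3 (T(Z) = -4 + 1 = -3)
(T(-18) + 213)*C(2) - 1*(-141156) = (-3 + 213)*(3/2) - 1*(-141156) = 210*(3/2) + 141156 = 315 + 141156 = 141471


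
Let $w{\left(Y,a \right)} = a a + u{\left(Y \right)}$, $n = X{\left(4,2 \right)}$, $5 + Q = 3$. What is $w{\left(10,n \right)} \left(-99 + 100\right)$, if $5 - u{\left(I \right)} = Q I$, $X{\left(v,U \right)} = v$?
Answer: $41$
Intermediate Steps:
$Q = -2$ ($Q = -5 + 3 = -2$)
$n = 4$
$u{\left(I \right)} = 5 + 2 I$ ($u{\left(I \right)} = 5 - - 2 I = 5 + 2 I$)
$w{\left(Y,a \right)} = 5 + a^{2} + 2 Y$ ($w{\left(Y,a \right)} = a a + \left(5 + 2 Y\right) = a^{2} + \left(5 + 2 Y\right) = 5 + a^{2} + 2 Y$)
$w{\left(10,n \right)} \left(-99 + 100\right) = \left(5 + 4^{2} + 2 \cdot 10\right) \left(-99 + 100\right) = \left(5 + 16 + 20\right) 1 = 41 \cdot 1 = 41$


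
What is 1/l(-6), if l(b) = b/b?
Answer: 1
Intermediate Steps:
l(b) = 1
1/l(-6) = 1/1 = 1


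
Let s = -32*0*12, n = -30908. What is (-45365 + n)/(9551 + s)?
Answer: -76273/9551 ≈ -7.9859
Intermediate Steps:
s = 0 (s = 0*12 = 0)
(-45365 + n)/(9551 + s) = (-45365 - 30908)/(9551 + 0) = -76273/9551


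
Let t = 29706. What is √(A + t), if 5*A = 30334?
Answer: 4*√55895/5 ≈ 189.14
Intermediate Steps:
A = 30334/5 (A = (⅕)*30334 = 30334/5 ≈ 6066.8)
√(A + t) = √(30334/5 + 29706) = √(178864/5) = 4*√55895/5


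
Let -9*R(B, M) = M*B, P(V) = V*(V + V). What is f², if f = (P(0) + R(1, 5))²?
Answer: 625/6561 ≈ 0.095260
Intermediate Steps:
P(V) = 2*V² (P(V) = V*(2*V) = 2*V²)
R(B, M) = -B*M/9 (R(B, M) = -M*B/9 = -B*M/9)
f = 25/81 (f = (2*0² - ⅑*1*5)² = (2*0 - 5/9)² = (0 - 5/9)² = (-5/9)² = 25/81 ≈ 0.30864)
f² = (25/81)² = 625/6561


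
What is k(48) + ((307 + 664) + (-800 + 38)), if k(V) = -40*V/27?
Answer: 1241/9 ≈ 137.89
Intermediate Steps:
k(V) = -40*V/27 (k(V) = -40*V*(1/27) = -40*V/27)
k(48) + ((307 + 664) + (-800 + 38)) = -40/27*48 + ((307 + 664) + (-800 + 38)) = -640/9 + (971 - 762) = -640/9 + 209 = 1241/9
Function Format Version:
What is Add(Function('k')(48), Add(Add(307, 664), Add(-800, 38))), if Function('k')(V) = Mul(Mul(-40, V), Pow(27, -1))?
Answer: Rational(1241, 9) ≈ 137.89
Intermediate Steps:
Function('k')(V) = Mul(Rational(-40, 27), V) (Function('k')(V) = Mul(Mul(-40, V), Rational(1, 27)) = Mul(Rational(-40, 27), V))
Add(Function('k')(48), Add(Add(307, 664), Add(-800, 38))) = Add(Mul(Rational(-40, 27), 48), Add(Add(307, 664), Add(-800, 38))) = Add(Rational(-640, 9), Add(971, -762)) = Add(Rational(-640, 9), 209) = Rational(1241, 9)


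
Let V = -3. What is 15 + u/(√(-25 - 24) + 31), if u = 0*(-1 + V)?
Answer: 15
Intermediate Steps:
u = 0 (u = 0*(-1 - 3) = 0*(-4) = 0)
15 + u/(√(-25 - 24) + 31) = 15 + 0/(√(-25 - 24) + 31) = 15 + 0/(√(-49) + 31) = 15 + 0/(7*I + 31) = 15 + 0/(31 + 7*I) = 15 + ((31 - 7*I)/1010)*0 = 15 + 0 = 15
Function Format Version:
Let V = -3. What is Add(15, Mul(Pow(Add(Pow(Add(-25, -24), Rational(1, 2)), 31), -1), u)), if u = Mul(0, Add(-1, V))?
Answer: 15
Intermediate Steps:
u = 0 (u = Mul(0, Add(-1, -3)) = Mul(0, -4) = 0)
Add(15, Mul(Pow(Add(Pow(Add(-25, -24), Rational(1, 2)), 31), -1), u)) = Add(15, Mul(Pow(Add(Pow(Add(-25, -24), Rational(1, 2)), 31), -1), 0)) = Add(15, Mul(Pow(Add(Pow(-49, Rational(1, 2)), 31), -1), 0)) = Add(15, Mul(Pow(Add(Mul(7, I), 31), -1), 0)) = Add(15, Mul(Pow(Add(31, Mul(7, I)), -1), 0)) = Add(15, Mul(Mul(Rational(1, 1010), Add(31, Mul(-7, I))), 0)) = Add(15, 0) = 15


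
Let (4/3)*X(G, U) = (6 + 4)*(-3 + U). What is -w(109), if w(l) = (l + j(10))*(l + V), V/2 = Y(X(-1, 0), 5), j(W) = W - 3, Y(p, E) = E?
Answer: -13804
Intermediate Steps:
X(G, U) = -45/2 + 15*U/2 (X(G, U) = 3*((6 + 4)*(-3 + U))/4 = 3*(10*(-3 + U))/4 = 3*(-30 + 10*U)/4 = -45/2 + 15*U/2)
j(W) = -3 + W
V = 10 (V = 2*5 = 10)
w(l) = (7 + l)*(10 + l) (w(l) = (l + (-3 + 10))*(l + 10) = (l + 7)*(10 + l) = (7 + l)*(10 + l))
-w(109) = -(70 + 109**2 + 17*109) = -(70 + 11881 + 1853) = -1*13804 = -13804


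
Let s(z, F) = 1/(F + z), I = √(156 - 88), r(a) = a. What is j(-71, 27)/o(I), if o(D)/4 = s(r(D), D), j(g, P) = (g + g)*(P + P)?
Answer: -7668*√17 ≈ -31616.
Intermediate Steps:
j(g, P) = 4*P*g (j(g, P) = (2*g)*(2*P) = 4*P*g)
I = 2*√17 (I = √68 = 2*√17 ≈ 8.2462)
o(D) = 2/D (o(D) = 4/(D + D) = 4/((2*D)) = 4*(1/(2*D)) = 2/D)
j(-71, 27)/o(I) = (4*27*(-71))/((2/((2*√17)))) = -7668*√17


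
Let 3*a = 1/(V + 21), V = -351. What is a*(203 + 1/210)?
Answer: -42631/207900 ≈ -0.20506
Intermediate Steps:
a = -1/990 (a = 1/(3*(-351 + 21)) = (⅓)/(-330) = (⅓)*(-1/330) = -1/990 ≈ -0.0010101)
a*(203 + 1/210) = -(203 + 1/210)/990 = -1/990*42631/210 = -42631/207900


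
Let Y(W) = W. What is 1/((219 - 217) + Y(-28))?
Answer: -1/26 ≈ -0.038462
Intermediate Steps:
1/((219 - 217) + Y(-28)) = 1/((219 - 217) - 28) = 1/(2 - 28) = 1/(-26) = -1/26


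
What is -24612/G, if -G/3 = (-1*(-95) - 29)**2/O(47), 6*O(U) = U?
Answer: 96397/6534 ≈ 14.753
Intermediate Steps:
O(U) = U/6
G = -78408/47 (G = -3*(-1*(-95) - 29)**2/((1/6)*47) = -3*(95 - 29)**2/47/6 = -3*66**2*6/47 = -13068*6/47 = -3*26136/47 = -78408/47 ≈ -1668.3)
-24612/G = -24612/(-78408/47) = -24612*(-47/78408) = 96397/6534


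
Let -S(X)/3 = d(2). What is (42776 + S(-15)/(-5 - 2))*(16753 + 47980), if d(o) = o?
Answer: 19383520054/7 ≈ 2.7691e+9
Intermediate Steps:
S(X) = -6 (S(X) = -3*2 = -6)
(42776 + S(-15)/(-5 - 2))*(16753 + 47980) = (42776 - 6/(-5 - 2))*(16753 + 47980) = (42776 - 6/(-7))*64733 = (42776 - 1/7*(-6))*64733 = (42776 + 6/7)*64733 = (299438/7)*64733 = 19383520054/7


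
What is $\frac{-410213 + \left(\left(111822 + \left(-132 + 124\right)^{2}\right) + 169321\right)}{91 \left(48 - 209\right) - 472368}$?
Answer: $\frac{129006}{487019} \approx 0.26489$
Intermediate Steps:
$\frac{-410213 + \left(\left(111822 + \left(-132 + 124\right)^{2}\right) + 169321\right)}{91 \left(48 - 209\right) - 472368} = \frac{-410213 + \left(\left(111822 + \left(-8\right)^{2}\right) + 169321\right)}{91 \left(-161\right) - 472368} = \frac{-410213 + \left(\left(111822 + 64\right) + 169321\right)}{-14651 - 472368} = \frac{-410213 + \left(111886 + 169321\right)}{-487019} = \left(-410213 + 281207\right) \left(- \frac{1}{487019}\right) = \left(-129006\right) \left(- \frac{1}{487019}\right) = \frac{129006}{487019}$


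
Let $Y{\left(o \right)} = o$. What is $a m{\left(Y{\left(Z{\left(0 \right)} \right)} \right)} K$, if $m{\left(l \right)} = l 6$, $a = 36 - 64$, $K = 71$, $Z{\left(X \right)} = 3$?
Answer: $-35784$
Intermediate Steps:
$a = -28$ ($a = 36 - 64 = -28$)
$m{\left(l \right)} = 6 l$
$a m{\left(Y{\left(Z{\left(0 \right)} \right)} \right)} K = - 28 \cdot 6 \cdot 3 \cdot 71 = \left(-28\right) 18 \cdot 71 = \left(-504\right) 71 = -35784$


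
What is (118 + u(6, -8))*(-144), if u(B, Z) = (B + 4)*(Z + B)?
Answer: -14112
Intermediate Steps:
u(B, Z) = (4 + B)*(B + Z)
(118 + u(6, -8))*(-144) = (118 + (6² + 4*6 + 4*(-8) + 6*(-8)))*(-144) = (118 + (36 + 24 - 32 - 48))*(-144) = (118 - 20)*(-144) = 98*(-144) = -14112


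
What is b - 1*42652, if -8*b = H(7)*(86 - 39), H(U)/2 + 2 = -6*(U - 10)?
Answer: -42840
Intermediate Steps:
H(U) = 116 - 12*U (H(U) = -4 + 2*(-6*(U - 10)) = -4 + 2*(-6*(-10 + U)) = -4 + 2*(60 - 6*U) = -4 + (120 - 12*U) = 116 - 12*U)
b = -188 (b = -(116 - 12*7)*(86 - 39)/8 = -(116 - 84)*47/8 = -4*47 = -1/8*1504 = -188)
b - 1*42652 = -188 - 1*42652 = -188 - 42652 = -42840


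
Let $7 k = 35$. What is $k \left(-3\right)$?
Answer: $-15$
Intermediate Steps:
$k = 5$ ($k = \frac{1}{7} \cdot 35 = 5$)
$k \left(-3\right) = 5 \left(-3\right) = -15$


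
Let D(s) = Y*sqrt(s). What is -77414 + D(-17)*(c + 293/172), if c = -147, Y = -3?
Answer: -77414 + 74973*I*sqrt(17)/172 ≈ -77414.0 + 1797.2*I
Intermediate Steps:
D(s) = -3*sqrt(s)
-77414 + D(-17)*(c + 293/172) = -77414 + (-3*I*sqrt(17))*(-147 + 293/172) = -77414 - 3*I*sqrt(17)*(-24991/172) = -77414 + 74973*I*sqrt(17)/172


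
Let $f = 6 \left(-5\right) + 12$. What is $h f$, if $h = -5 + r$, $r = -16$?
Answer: $378$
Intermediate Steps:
$f = -18$ ($f = -30 + 12 = -18$)
$h = -21$ ($h = -5 - 16 = -21$)
$h f = \left(-21\right) \left(-18\right) = 378$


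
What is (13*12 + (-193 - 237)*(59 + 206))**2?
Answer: 12949074436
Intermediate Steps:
(13*12 + (-193 - 237)*(59 + 206))**2 = (156 - 430*265)**2 = (156 - 113950)**2 = (-113794)**2 = 12949074436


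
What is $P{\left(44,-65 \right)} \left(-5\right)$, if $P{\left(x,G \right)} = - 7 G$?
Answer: $-2275$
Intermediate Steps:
$P{\left(44,-65 \right)} \left(-5\right) = \left(-7\right) \left(-65\right) \left(-5\right) = 455 \left(-5\right) = -2275$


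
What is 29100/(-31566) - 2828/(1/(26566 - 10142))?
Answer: -244358050642/5261 ≈ -4.6447e+7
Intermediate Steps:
29100/(-31566) - 2828/(1/(26566 - 10142)) = 29100*(-1/31566) - 2828/(1/16424) = -4850/5261 - 2828/1/16424 = -4850/5261 - 2828*16424 = -4850/5261 - 46447072 = -244358050642/5261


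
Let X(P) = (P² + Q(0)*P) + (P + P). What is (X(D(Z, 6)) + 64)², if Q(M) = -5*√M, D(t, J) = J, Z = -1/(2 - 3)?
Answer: 12544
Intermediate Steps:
Z = 1 (Z = -1/(-1) = -1*(-1) = 1)
X(P) = P² + 2*P (X(P) = (P² + (-5*√0)*P) + (P + P) = (P² + (-5*0)*P) + 2*P = (P² + 0*P) + 2*P = (P² + 0) + 2*P = P² + 2*P)
(X(D(Z, 6)) + 64)² = (6*(2 + 6) + 64)² = (6*8 + 64)² = (48 + 64)² = 112² = 12544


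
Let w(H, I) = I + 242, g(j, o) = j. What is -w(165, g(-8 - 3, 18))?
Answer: -231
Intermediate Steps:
w(H, I) = 242 + I
-w(165, g(-8 - 3, 18)) = -(242 + (-8 - 3)) = -(242 - 11) = -1*231 = -231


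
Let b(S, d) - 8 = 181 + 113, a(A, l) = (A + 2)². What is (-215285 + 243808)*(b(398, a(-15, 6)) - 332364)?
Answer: -9471404426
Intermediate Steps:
a(A, l) = (2 + A)²
b(S, d) = 302 (b(S, d) = 8 + (181 + 113) = 8 + 294 = 302)
(-215285 + 243808)*(b(398, a(-15, 6)) - 332364) = (-215285 + 243808)*(302 - 332364) = 28523*(-332062) = -9471404426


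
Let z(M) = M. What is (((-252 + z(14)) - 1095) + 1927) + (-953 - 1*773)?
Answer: -1132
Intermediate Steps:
(((-252 + z(14)) - 1095) + 1927) + (-953 - 1*773) = (((-252 + 14) - 1095) + 1927) + (-953 - 1*773) = ((-238 - 1095) + 1927) + (-953 - 773) = (-1333 + 1927) - 1726 = 594 - 1726 = -1132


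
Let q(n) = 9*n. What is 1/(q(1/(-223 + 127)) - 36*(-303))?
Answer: 32/349053 ≈ 9.1677e-5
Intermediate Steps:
1/(q(1/(-223 + 127)) - 36*(-303)) = 1/(9/(-223 + 127) - 36*(-303)) = 1/(9/(-96) + 10908) = 1/(9*(-1/96) + 10908) = 1/(-3/32 + 10908) = 1/(349053/32) = 32/349053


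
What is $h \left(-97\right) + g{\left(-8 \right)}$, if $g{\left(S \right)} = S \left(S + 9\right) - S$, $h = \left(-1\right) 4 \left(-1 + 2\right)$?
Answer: $388$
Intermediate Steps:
$h = -4$ ($h = \left(-4\right) 1 = -4$)
$g{\left(S \right)} = - S + S \left(9 + S\right)$ ($g{\left(S \right)} = S \left(9 + S\right) - S = - S + S \left(9 + S\right)$)
$h \left(-97\right) + g{\left(-8 \right)} = \left(-4\right) \left(-97\right) - 8 \left(8 - 8\right) = 388 - 0 = 388 + 0 = 388$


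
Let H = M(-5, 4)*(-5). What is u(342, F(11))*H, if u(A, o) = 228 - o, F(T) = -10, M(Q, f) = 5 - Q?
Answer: -11900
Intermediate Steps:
H = -50 (H = (5 - 1*(-5))*(-5) = (5 + 5)*(-5) = 10*(-5) = -50)
u(342, F(11))*H = (228 - 1*(-10))*(-50) = (228 + 10)*(-50) = 238*(-50) = -11900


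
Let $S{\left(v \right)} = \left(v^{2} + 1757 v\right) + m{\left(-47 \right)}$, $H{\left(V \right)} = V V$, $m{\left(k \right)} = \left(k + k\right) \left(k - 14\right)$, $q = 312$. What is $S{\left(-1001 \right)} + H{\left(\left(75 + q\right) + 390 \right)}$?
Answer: $-147293$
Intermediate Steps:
$m{\left(k \right)} = 2 k \left(-14 + k\right)$
$H{\left(V \right)} = V^{2}$
$S{\left(v \right)} = 5734 + v^{2} + 1757 v$ ($S{\left(v \right)} = \left(v^{2} + 1757 v\right) + 2 \left(-47\right) \left(-14 - 47\right) = \left(v^{2} + 1757 v\right) + 2 \left(-47\right) \left(-61\right) = \left(v^{2} + 1757 v\right) + 5734 = 5734 + v^{2} + 1757 v$)
$S{\left(-1001 \right)} + H{\left(\left(75 + q\right) + 390 \right)} = \left(5734 + \left(-1001\right)^{2} + 1757 \left(-1001\right)\right) + \left(\left(75 + 312\right) + 390\right)^{2} = \left(5734 + 1002001 - 1758757\right) + \left(387 + 390\right)^{2} = -751022 + 777^{2} = -751022 + 603729 = -147293$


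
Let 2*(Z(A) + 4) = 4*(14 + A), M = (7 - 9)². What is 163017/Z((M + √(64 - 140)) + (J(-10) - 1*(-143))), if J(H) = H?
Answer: 24289533/44554 - 163017*I*√19/22277 ≈ 545.17 - 31.897*I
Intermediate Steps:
M = 4 (M = (-2)² = 4)
Z(A) = 24 + 2*A (Z(A) = -4 + (4*(14 + A))/2 = -4 + (56 + 4*A)/2 = -4 + (28 + 2*A) = 24 + 2*A)
163017/Z((M + √(64 - 140)) + (J(-10) - 1*(-143))) = 163017/(24 + 2*((4 + √(64 - 140)) + (-10 - 1*(-143)))) = 163017/(24 + 2*((4 + √(-76)) + (-10 + 143))) = 163017/(24 + 2*((4 + 2*I*√19) + 133)) = 163017/(24 + 2*(137 + 2*I*√19)) = 163017/(24 + (274 + 4*I*√19)) = 163017/(298 + 4*I*√19)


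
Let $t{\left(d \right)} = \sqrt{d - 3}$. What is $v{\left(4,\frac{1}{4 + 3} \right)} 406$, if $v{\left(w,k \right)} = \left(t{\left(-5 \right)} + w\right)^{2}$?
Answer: $3248 + 6496 i \sqrt{2} \approx 3248.0 + 9186.7 i$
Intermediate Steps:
$t{\left(d \right)} = \sqrt{-3 + d}$
$v{\left(w,k \right)} = \left(w + 2 i \sqrt{2}\right)^{2}$ ($v{\left(w,k \right)} = \left(\sqrt{-3 - 5} + w\right)^{2} = \left(\sqrt{-8} + w\right)^{2} = \left(2 i \sqrt{2} + w\right)^{2} = \left(w + 2 i \sqrt{2}\right)^{2}$)
$v{\left(4,\frac{1}{4 + 3} \right)} 406 = \left(4 + 2 i \sqrt{2}\right)^{2} \cdot 406 = 406 \left(4 + 2 i \sqrt{2}\right)^{2}$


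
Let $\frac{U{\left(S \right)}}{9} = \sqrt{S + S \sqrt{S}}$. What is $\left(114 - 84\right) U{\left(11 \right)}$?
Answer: $270 \sqrt{11 + 11 \sqrt{11}} \approx 1860.5$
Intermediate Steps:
$U{\left(S \right)} = 9 \sqrt{S + S^{\frac{3}{2}}}$ ($U{\left(S \right)} = 9 \sqrt{S + S \sqrt{S}} = 9 \sqrt{S + S^{\frac{3}{2}}}$)
$\left(114 - 84\right) U{\left(11 \right)} = \left(114 - 84\right) 9 \sqrt{11 + 11^{\frac{3}{2}}} = 30 \cdot 9 \sqrt{11 + 11 \sqrt{11}} = 270 \sqrt{11 + 11 \sqrt{11}}$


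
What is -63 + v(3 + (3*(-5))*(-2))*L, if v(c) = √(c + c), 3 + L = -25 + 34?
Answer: -63 + 6*√66 ≈ -14.256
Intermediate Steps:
L = 6 (L = -3 + (-25 + 34) = -3 + 9 = 6)
v(c) = √2*√c (v(c) = √(2*c) = √2*√c)
-63 + v(3 + (3*(-5))*(-2))*L = -63 + (√2*√(3 + (3*(-5))*(-2)))*6 = -63 + (√2*√(3 - 15*(-2)))*6 = -63 + (√2*√(3 + 30))*6 = -63 + (√2*√33)*6 = -63 + √66*6 = -63 + 6*√66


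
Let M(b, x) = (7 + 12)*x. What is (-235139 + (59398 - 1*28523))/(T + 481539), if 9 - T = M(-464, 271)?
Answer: -204264/476399 ≈ -0.42877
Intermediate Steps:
M(b, x) = 19*x
T = -5140 (T = 9 - 19*271 = 9 - 1*5149 = 9 - 5149 = -5140)
(-235139 + (59398 - 1*28523))/(T + 481539) = (-235139 + (59398 - 1*28523))/(-5140 + 481539) = (-235139 + (59398 - 28523))/476399 = (-235139 + 30875)*(1/476399) = -204264*1/476399 = -204264/476399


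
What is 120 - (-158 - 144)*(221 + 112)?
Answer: 100686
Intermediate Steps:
120 - (-158 - 144)*(221 + 112) = 120 - (-302)*333 = 120 - 1*(-100566) = 120 + 100566 = 100686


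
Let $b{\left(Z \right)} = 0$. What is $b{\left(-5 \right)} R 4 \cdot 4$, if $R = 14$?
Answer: $0$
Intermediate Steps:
$b{\left(-5 \right)} R 4 \cdot 4 = 0 \cdot 14 \cdot 4 \cdot 4 = 0 \cdot 16 = 0$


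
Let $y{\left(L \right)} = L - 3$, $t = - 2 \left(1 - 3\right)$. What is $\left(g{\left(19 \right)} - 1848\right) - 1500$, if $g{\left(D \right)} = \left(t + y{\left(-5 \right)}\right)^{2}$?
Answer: $-3332$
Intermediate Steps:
$t = 4$ ($t = \left(-2\right) \left(-2\right) = 4$)
$y{\left(L \right)} = -3 + L$
$g{\left(D \right)} = 16$ ($g{\left(D \right)} = \left(4 - 8\right)^{2} = \left(-4\right)^{2} = 16$)
$\left(g{\left(19 \right)} - 1848\right) - 1500 = \left(16 - 1848\right) - 1500 = -1832 - 1500 = -3332$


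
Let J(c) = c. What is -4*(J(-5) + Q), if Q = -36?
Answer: 164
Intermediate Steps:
-4*(J(-5) + Q) = -4*(-5 - 36) = -4*(-41) = 164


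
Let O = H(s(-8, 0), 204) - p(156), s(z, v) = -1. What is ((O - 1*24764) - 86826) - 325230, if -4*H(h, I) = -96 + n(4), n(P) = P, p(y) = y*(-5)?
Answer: -436017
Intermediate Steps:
p(y) = -5*y
H(h, I) = 23 (H(h, I) = -(-96 + 4)/4 = -¼*(-92) = 23)
O = 803 (O = 23 - (-5)*156 = 23 - 1*(-780) = 23 + 780 = 803)
((O - 1*24764) - 86826) - 325230 = ((803 - 1*24764) - 86826) - 325230 = ((803 - 24764) - 86826) - 325230 = (-23961 - 86826) - 325230 = -110787 - 325230 = -436017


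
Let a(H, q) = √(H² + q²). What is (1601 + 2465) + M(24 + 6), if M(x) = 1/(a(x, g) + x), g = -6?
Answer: 24391/6 + √26/6 ≈ 4066.0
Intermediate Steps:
M(x) = 1/(x + √(36 + x²)) (M(x) = 1/(√(x² + (-6)²) + x) = 1/(√(x² + 36) + x) = 1/(√(36 + x²) + x) = 1/(x + √(36 + x²)))
(1601 + 2465) + M(24 + 6) = (1601 + 2465) + 1/((24 + 6) + √(36 + (24 + 6)²)) = 4066 + 1/(30 + √(36 + 30²)) = 4066 + 1/(30 + √(36 + 900)) = 4066 + 1/(30 + √936) = 4066 + 1/(30 + 6*√26)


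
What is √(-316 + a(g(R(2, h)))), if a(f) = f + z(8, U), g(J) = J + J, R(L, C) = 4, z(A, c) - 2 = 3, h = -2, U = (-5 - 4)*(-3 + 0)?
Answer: I*√303 ≈ 17.407*I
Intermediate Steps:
U = 27 (U = -9*(-3) = 27)
z(A, c) = 5 (z(A, c) = 2 + 3 = 5)
g(J) = 2*J
a(f) = 5 + f (a(f) = f + 5 = 5 + f)
√(-316 + a(g(R(2, h)))) = √(-316 + (5 + 2*4)) = √(-316 + (5 + 8)) = √(-316 + 13) = √(-303) = I*√303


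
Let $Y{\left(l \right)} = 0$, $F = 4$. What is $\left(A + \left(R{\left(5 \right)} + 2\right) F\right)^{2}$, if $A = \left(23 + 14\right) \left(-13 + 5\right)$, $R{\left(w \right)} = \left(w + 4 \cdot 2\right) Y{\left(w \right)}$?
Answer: $82944$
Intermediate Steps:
$R{\left(w \right)} = 0$ ($R{\left(w \right)} = \left(w + 4 \cdot 2\right) 0 = \left(w + 8\right) 0 = \left(8 + w\right) 0 = 0$)
$A = -296$ ($A = 37 \left(-8\right) = -296$)
$\left(A + \left(R{\left(5 \right)} + 2\right) F\right)^{2} = \left(-296 + \left(0 + 2\right) 4\right)^{2} = \left(-296 + 2 \cdot 4\right)^{2} = \left(-296 + 8\right)^{2} = \left(-288\right)^{2} = 82944$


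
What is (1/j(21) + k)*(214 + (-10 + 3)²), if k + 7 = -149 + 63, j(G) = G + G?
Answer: -1027015/42 ≈ -24453.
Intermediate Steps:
j(G) = 2*G
k = -93 (k = -7 + (-149 + 63) = -7 - 86 = -93)
(1/j(21) + k)*(214 + (-10 + 3)²) = (1/(2*21) - 93)*(214 + (-10 + 3)²) = (1/42 - 93)*(214 + (-7)²) = (1/42 - 93)*(214 + 49) = -3905/42*263 = -1027015/42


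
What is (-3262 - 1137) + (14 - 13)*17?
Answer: -4382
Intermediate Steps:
(-3262 - 1137) + (14 - 13)*17 = -4399 + 1*17 = -4399 + 17 = -4382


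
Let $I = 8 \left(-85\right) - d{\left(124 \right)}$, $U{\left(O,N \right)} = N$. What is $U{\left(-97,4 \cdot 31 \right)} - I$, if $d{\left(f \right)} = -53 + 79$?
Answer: $830$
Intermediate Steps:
$d{\left(f \right)} = 26$
$I = -706$ ($I = 8 \left(-85\right) - 26 = -680 - 26 = -706$)
$U{\left(-97,4 \cdot 31 \right)} - I = 4 \cdot 31 - -706 = 124 + 706 = 830$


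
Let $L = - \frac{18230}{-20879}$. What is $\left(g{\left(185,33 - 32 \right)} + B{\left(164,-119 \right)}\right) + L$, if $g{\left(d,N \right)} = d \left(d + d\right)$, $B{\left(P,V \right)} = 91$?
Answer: $\frac{1431085769}{20879} \approx 68542.0$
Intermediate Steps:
$g{\left(d,N \right)} = 2 d^{2}$ ($g{\left(d,N \right)} = d 2 d = 2 d^{2}$)
$L = \frac{18230}{20879}$ ($L = \left(-18230\right) \left(- \frac{1}{20879}\right) = \frac{18230}{20879} \approx 0.87313$)
$\left(g{\left(185,33 - 32 \right)} + B{\left(164,-119 \right)}\right) + L = \left(2 \cdot 185^{2} + 91\right) + \frac{18230}{20879} = \left(2 \cdot 34225 + 91\right) + \frac{18230}{20879} = \left(68450 + 91\right) + \frac{18230}{20879} = 68541 + \frac{18230}{20879} = \frac{1431085769}{20879}$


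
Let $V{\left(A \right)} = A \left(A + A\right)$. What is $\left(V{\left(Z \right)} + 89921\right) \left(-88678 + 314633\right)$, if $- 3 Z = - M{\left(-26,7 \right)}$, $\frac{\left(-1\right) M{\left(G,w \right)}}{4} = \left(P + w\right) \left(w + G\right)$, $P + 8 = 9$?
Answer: $\frac{349917754235}{9} \approx 3.888 \cdot 10^{10}$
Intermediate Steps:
$P = 1$ ($P = -8 + 9 = 1$)
$M{\left(G,w \right)} = - 4 \left(1 + w\right) \left(G + w\right)$ ($M{\left(G,w \right)} = - 4 \left(1 + w\right) \left(w + G\right) = - 4 \left(1 + w\right) \left(G + w\right)$)
$Z = \frac{608}{3}$ ($Z = - \frac{\left(-1\right) \left(\left(-4\right) \left(-26\right) - 28 - 4 \cdot 7^{2} - \left(-104\right) 7\right)}{3} = - \frac{\left(-1\right) \left(104 - 28 - 196 + 728\right)}{3} = - \frac{\left(-1\right) 608}{3} = \left(- \frac{1}{3}\right) \left(-608\right) = \frac{608}{3} \approx 202.67$)
$V{\left(A \right)} = 2 A^{2}$ ($V{\left(A \right)} = A 2 A = 2 A^{2}$)
$\left(V{\left(Z \right)} + 89921\right) \left(-88678 + 314633\right) = \left(2 \left(\frac{608}{3}\right)^{2} + 89921\right) \left(-88678 + 314633\right) = \left(2 \cdot \frac{369664}{9} + 89921\right) 225955 = \left(\frac{739328}{9} + 89921\right) 225955 = \frac{1548617}{9} \cdot 225955 = \frac{349917754235}{9}$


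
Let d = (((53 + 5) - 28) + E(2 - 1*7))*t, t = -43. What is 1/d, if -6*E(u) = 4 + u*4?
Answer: -3/4214 ≈ -0.00071191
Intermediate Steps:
E(u) = -⅔ - 2*u/3 (E(u) = -(4 + u*4)/6 = -(4 + 4*u)/6 = -⅔ - 2*u/3)
d = -4214/3 (d = (((53 + 5) - 28) + (-⅔ - 2*(2 - 1*7)/3))*(-43) = ((58 - 28) + (-⅔ - 2*(2 - 7)/3))*(-43) = (30 + (-⅔ - ⅔*(-5)))*(-43) = (30 + (-⅔ + 10/3))*(-43) = (30 + 8/3)*(-43) = (98/3)*(-43) = -4214/3 ≈ -1404.7)
1/d = 1/(-4214/3) = -3/4214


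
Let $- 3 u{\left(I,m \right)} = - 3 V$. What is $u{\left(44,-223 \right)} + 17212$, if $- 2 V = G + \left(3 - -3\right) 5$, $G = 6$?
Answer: $17194$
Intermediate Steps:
$V = -18$ ($V = - \frac{6 + \left(3 - -3\right) 5}{2} = - \frac{6 + \left(3 + 3\right) 5}{2} = - \frac{6 + 6 \cdot 5}{2} = - \frac{6 + 30}{2} = \left(- \frac{1}{2}\right) 36 = -18$)
$u{\left(I,m \right)} = -18$ ($u{\left(I,m \right)} = - \frac{\left(-3\right) \left(-18\right)}{3} = \left(- \frac{1}{3}\right) 54 = -18$)
$u{\left(44,-223 \right)} + 17212 = -18 + 17212 = 17194$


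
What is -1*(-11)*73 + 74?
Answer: 877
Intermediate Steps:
-1*(-11)*73 + 74 = 11*73 + 74 = 803 + 74 = 877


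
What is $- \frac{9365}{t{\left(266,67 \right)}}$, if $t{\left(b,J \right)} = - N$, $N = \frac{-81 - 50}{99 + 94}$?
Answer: $- \frac{1807445}{131} \approx -13797.0$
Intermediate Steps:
$N = - \frac{131}{193} \approx -0.67876$
$t{\left(b,J \right)} = \frac{131}{193}$ ($t{\left(b,J \right)} = \left(-1\right) \left(- \frac{131}{193}\right) = \frac{131}{193}$)
$- \frac{9365}{t{\left(266,67 \right)}} = - \frac{9365}{\frac{131}{193}} = \left(-9365\right) \frac{193}{131} = - \frac{1807445}{131}$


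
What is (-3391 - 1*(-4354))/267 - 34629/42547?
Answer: 10575606/3786683 ≈ 2.7928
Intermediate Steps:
(-3391 - 1*(-4354))/267 - 34629/42547 = (-3391 + 4354)*(1/267) - 34629*1/42547 = 963*(1/267) - 34629/42547 = 321/89 - 34629/42547 = 10575606/3786683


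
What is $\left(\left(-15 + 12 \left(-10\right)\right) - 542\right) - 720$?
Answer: $-1397$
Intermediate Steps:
$\left(\left(-15 + 12 \left(-10\right)\right) - 542\right) - 720 = \left(\left(-15 - 120\right) - 542\right) - 720 = \left(-135 - 542\right) - 720 = -677 - 720 = -1397$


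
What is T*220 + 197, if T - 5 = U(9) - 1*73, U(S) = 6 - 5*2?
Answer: -15643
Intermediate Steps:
U(S) = -4 (U(S) = 6 - 10 = -4)
T = -72 (T = 5 + (-4 - 1*73) = 5 + (-4 - 73) = 5 - 77 = -72)
T*220 + 197 = -72*220 + 197 = -15840 + 197 = -15643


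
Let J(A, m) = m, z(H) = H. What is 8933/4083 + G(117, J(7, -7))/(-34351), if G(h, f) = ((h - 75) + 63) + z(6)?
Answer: 306404270/140255133 ≈ 2.1846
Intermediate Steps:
G(h, f) = -6 + h (G(h, f) = ((h - 75) + 63) + 6 = ((-75 + h) + 63) + 6 = (-12 + h) + 6 = -6 + h)
8933/4083 + G(117, J(7, -7))/(-34351) = 8933/4083 + (-6 + 117)/(-34351) = 8933*(1/4083) + 111*(-1/34351) = 8933/4083 - 111/34351 = 306404270/140255133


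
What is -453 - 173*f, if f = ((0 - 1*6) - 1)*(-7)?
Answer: -8930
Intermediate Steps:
f = 49 (f = ((0 - 6) - 1)*(-7) = (-6 - 1)*(-7) = -7*(-7) = 49)
-453 - 173*f = -453 - 173*49 = -453 - 8477 = -8930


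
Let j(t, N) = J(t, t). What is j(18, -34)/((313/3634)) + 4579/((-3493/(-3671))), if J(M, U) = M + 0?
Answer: 5489860433/1093309 ≈ 5021.3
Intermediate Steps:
J(M, U) = M
j(t, N) = t
j(18, -34)/((313/3634)) + 4579/((-3493/(-3671))) = 18/((313/3634)) + 4579/((-3493/(-3671))) = 18/((313*(1/3634))) + 4579/((-3493*(-1/3671))) = 18/(313/3634) + 4579/(3493/3671) = 18*(3634/313) + 4579*(3671/3493) = 65412/313 + 16809509/3493 = 5489860433/1093309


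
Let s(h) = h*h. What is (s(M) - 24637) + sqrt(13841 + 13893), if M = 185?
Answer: 9588 + 7*sqrt(566) ≈ 9754.5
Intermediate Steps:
s(h) = h**2
(s(M) - 24637) + sqrt(13841 + 13893) = (185**2 - 24637) + sqrt(13841 + 13893) = (34225 - 24637) + sqrt(27734) = 9588 + 7*sqrt(566)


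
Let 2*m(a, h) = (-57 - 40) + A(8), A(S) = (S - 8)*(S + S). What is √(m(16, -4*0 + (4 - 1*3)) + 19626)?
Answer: √78310/2 ≈ 139.92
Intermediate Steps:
A(S) = 2*S*(-8 + S) (A(S) = (-8 + S)*(2*S) = 2*S*(-8 + S))
m(a, h) = -97/2 (m(a, h) = ((-57 - 40) + 2*8*(-8 + 8))/2 = (-97 + 2*8*0)/2 = (-97 + 0)/2 = (½)*(-97) = -97/2)
√(m(16, -4*0 + (4 - 1*3)) + 19626) = √(-97/2 + 19626) = √(39155/2) = √78310/2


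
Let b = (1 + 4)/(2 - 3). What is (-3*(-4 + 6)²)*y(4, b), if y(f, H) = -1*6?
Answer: 72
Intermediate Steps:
b = -5 (b = 5/(-1) = 5*(-1) = -5)
y(f, H) = -6
(-3*(-4 + 6)²)*y(4, b) = -3*(-4 + 6)²*(-6) = -3*2²*(-6) = -3*4*(-6) = -12*(-6) = 72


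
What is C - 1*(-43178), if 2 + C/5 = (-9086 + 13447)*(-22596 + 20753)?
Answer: -40143447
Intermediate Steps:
C = -40186625 (C = -10 + 5*((-9086 + 13447)*(-22596 + 20753)) = -10 + 5*(4361*(-1843)) = -10 + 5*(-8037323) = -10 - 40186615 = -40186625)
C - 1*(-43178) = -40186625 - 1*(-43178) = -40186625 + 43178 = -40143447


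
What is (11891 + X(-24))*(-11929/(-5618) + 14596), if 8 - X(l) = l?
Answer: 977832140211/5618 ≈ 1.7405e+8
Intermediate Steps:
X(l) = 8 - l
(11891 + X(-24))*(-11929/(-5618) + 14596) = (11891 + (8 - 1*(-24)))*(-11929/(-5618) + 14596) = (11891 + (8 + 24))*(-11929*(-1/5618) + 14596) = (11891 + 32)*(11929/5618 + 14596) = 11923*(82012257/5618) = 977832140211/5618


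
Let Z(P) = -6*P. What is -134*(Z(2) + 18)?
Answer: -804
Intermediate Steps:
-134*(Z(2) + 18) = -134*(-6*2 + 18) = -134*(-12 + 18) = -134*6 = -804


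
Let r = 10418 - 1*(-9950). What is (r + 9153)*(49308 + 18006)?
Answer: 1987176594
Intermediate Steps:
r = 20368 (r = 10418 + 9950 = 20368)
(r + 9153)*(49308 + 18006) = (20368 + 9153)*(49308 + 18006) = 29521*67314 = 1987176594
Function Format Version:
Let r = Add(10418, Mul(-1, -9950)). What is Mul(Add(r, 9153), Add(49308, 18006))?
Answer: 1987176594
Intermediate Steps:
r = 20368 (r = Add(10418, 9950) = 20368)
Mul(Add(r, 9153), Add(49308, 18006)) = Mul(Add(20368, 9153), Add(49308, 18006)) = Mul(29521, 67314) = 1987176594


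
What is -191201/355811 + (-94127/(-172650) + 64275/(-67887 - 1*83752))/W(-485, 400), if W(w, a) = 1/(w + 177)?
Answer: -176544896517868957/4657650201568425 ≈ -37.904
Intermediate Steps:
W(w, a) = 1/(177 + w)
-191201/355811 + (-94127/(-172650) + 64275/(-67887 - 1*83752))/W(-485, 400) = -191201/355811 + (-94127/(-172650) + 64275/(-67887 - 1*83752))/(1/(177 - 485)) = -191201*1/355811 + (-94127*(-1/172650) + 64275/(-67887 - 83752))/(1/(-308)) = -191201/355811 + (94127/172650 + 64275/(-151639))/(-1/308) = -191201/355811 + (94127/172650 + 64275*(-1/151639))*(-308) = -191201/355811 + (94127/172650 - 64275/151639)*(-308) = -191201/355811 + (3176245403/26180473350)*(-308) = -191201/355811 - 489141792062/13090236675 = -176544896517868957/4657650201568425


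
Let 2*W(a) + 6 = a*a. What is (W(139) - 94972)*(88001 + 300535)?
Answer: -33147754572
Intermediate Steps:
W(a) = -3 + a**2/2 (W(a) = -3 + (a*a)/2 = -3 + a**2/2)
(W(139) - 94972)*(88001 + 300535) = ((-3 + (1/2)*139**2) - 94972)*(88001 + 300535) = ((-3 + (1/2)*19321) - 94972)*388536 = ((-3 + 19321/2) - 94972)*388536 = (19315/2 - 94972)*388536 = -170629/2*388536 = -33147754572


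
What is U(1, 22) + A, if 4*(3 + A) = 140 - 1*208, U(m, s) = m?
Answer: -19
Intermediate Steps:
A = -20 (A = -3 + (140 - 1*208)/4 = -3 + (140 - 208)/4 = -3 + (1/4)*(-68) = -3 - 17 = -20)
U(1, 22) + A = 1 - 20 = -19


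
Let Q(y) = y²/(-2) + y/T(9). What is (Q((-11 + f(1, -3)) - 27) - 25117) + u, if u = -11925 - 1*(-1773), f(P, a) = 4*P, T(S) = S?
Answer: -322657/9 ≈ -35851.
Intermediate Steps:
Q(y) = -y²/2 + y/9 (Q(y) = y²/(-2) + y/9 = y²*(-½) + y*(⅑) = -y²/2 + y/9)
u = -10152 (u = -11925 + 1773 = -10152)
(Q((-11 + f(1, -3)) - 27) - 25117) + u = (((-11 + 4*1) - 27)*(2 - 9*((-11 + 4*1) - 27))/18 - 25117) - 10152 = (((-11 + 4) - 27)*(2 - 9*((-11 + 4) - 27))/18 - 25117) - 10152 = ((-7 - 27)*(2 - 9*(-7 - 27))/18 - 25117) - 10152 = ((1/18)*(-34)*(2 - 9*(-34)) - 25117) - 10152 = ((1/18)*(-34)*(2 + 306) - 25117) - 10152 = ((1/18)*(-34)*308 - 25117) - 10152 = (-5236/9 - 25117) - 10152 = -231289/9 - 10152 = -322657/9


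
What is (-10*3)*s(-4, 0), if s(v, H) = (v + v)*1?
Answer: 240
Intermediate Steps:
s(v, H) = 2*v (s(v, H) = (2*v)*1 = 2*v)
(-10*3)*s(-4, 0) = (-10*3)*(2*(-4)) = -30*(-8) = 240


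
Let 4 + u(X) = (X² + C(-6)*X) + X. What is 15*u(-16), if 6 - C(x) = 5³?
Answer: 32100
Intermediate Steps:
C(x) = -119 (C(x) = 6 - 1*5³ = 6 - 1*125 = 6 - 125 = -119)
u(X) = -4 + X² - 118*X (u(X) = -4 + ((X² - 119*X) + X) = -4 + (X² - 118*X) = -4 + X² - 118*X)
15*u(-16) = 15*(-4 + (-16)² - 118*(-16)) = 15*(-4 + 256 + 1888) = 15*2140 = 32100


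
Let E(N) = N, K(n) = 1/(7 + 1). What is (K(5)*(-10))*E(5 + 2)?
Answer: -35/4 ≈ -8.7500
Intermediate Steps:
K(n) = ⅛ (K(n) = 1/8 = ⅛)
(K(5)*(-10))*E(5 + 2) = ((⅛)*(-10))*(5 + 2) = -5/4*7 = -35/4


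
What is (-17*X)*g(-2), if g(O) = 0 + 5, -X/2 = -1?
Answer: -170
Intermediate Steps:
X = 2 (X = -2*(-1) = 2)
g(O) = 5
(-17*X)*g(-2) = -17*2*5 = -34*5 = -170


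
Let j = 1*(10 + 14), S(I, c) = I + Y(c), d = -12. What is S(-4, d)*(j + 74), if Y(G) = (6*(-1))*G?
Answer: 6664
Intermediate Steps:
Y(G) = -6*G
S(I, c) = I - 6*c
j = 24 (j = 1*24 = 24)
S(-4, d)*(j + 74) = (-4 - 6*(-12))*(24 + 74) = (-4 + 72)*98 = 68*98 = 6664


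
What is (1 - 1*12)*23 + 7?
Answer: -246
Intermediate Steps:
(1 - 1*12)*23 + 7 = (1 - 12)*23 + 7 = -11*23 + 7 = -253 + 7 = -246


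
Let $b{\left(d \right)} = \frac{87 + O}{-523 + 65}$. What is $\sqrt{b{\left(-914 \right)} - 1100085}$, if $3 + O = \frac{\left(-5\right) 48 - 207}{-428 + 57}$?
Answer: $\frac{3 i \sqrt{3529088766494382}}{169918} \approx 1048.8 i$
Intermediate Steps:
$O = - \frac{666}{371}$ ($O = -3 + \frac{\left(-5\right) 48 - 207}{-428 + 57} = -3 + \frac{-240 - 207}{-371} = -3 - - \frac{447}{371} = -3 + \frac{447}{371} = - \frac{666}{371} \approx -1.7951$)
$b{\left(d \right)} = - \frac{31611}{169918}$ ($b{\left(d \right)} = \frac{87 - \frac{666}{371}}{-523 + 65} = \frac{31611}{371 \left(-458\right)} = \frac{31611}{371} \left(- \frac{1}{458}\right) = - \frac{31611}{169918}$)
$\sqrt{b{\left(-914 \right)} - 1100085} = \sqrt{- \frac{31611}{169918} - 1100085} = \sqrt{- \frac{186924274641}{169918}} = \frac{3 i \sqrt{3529088766494382}}{169918}$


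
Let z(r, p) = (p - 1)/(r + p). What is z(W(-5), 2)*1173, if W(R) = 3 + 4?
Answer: 391/3 ≈ 130.33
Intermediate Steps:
W(R) = 7
z(r, p) = (-1 + p)/(p + r)
z(W(-5), 2)*1173 = ((-1 + 2)/(2 + 7))*1173 = (1/9)*1173 = ((⅑)*1)*1173 = (⅑)*1173 = 391/3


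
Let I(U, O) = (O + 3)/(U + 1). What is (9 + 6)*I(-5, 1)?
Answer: -15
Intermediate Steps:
I(U, O) = (3 + O)/(1 + U)
(9 + 6)*I(-5, 1) = (9 + 6)*((3 + 1)/(1 - 5)) = 15*(4/(-4)) = 15*(-1/4*4) = 15*(-1) = -15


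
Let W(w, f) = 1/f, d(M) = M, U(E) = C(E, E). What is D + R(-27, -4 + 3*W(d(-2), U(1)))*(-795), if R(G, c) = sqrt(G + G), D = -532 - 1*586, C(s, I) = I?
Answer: -1118 - 2385*I*sqrt(6) ≈ -1118.0 - 5842.0*I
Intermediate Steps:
U(E) = E
D = -1118 (D = -532 - 586 = -1118)
R(G, c) = sqrt(2)*sqrt(G) (R(G, c) = sqrt(2*G) = sqrt(2)*sqrt(G))
D + R(-27, -4 + 3*W(d(-2), U(1)))*(-795) = -1118 + (sqrt(2)*sqrt(-27))*(-795) = -1118 + (sqrt(2)*(3*I*sqrt(3)))*(-795) = -1118 + (3*I*sqrt(6))*(-795) = -1118 - 2385*I*sqrt(6)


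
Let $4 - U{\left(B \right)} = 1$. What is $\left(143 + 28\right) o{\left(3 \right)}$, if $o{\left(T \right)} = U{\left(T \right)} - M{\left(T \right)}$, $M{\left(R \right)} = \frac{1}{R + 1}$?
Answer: $\frac{1881}{4} \approx 470.25$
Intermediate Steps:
$U{\left(B \right)} = 3$ ($U{\left(B \right)} = 4 - 1 = 3$)
$M{\left(R \right)} = \frac{1}{1 + R}$
$o{\left(T \right)} = 3 - \frac{1}{1 + T}$
$\left(143 + 28\right) o{\left(3 \right)} = \left(143 + 28\right) \frac{2 + 3 \cdot 3}{1 + 3} = 171 \frac{2 + 9}{4} = 171 \cdot \frac{1}{4} \cdot 11 = 171 \cdot \frac{11}{4} = \frac{1881}{4}$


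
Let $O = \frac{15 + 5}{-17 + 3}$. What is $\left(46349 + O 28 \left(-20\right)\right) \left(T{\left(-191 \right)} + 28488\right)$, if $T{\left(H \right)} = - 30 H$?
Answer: $1613344482$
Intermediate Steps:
$O = - \frac{10}{7}$ ($O = \frac{20}{-14} = 20 \left(- \frac{1}{14}\right) = - \frac{10}{7} \approx -1.4286$)
$\left(46349 + O 28 \left(-20\right)\right) \left(T{\left(-191 \right)} + 28488\right) = \left(46349 + \left(- \frac{10}{7}\right) 28 \left(-20\right)\right) \left(\left(-30\right) \left(-191\right) + 28488\right) = \left(46349 - -800\right) \left(5730 + 28488\right) = \left(46349 + 800\right) 34218 = 47149 \cdot 34218 = 1613344482$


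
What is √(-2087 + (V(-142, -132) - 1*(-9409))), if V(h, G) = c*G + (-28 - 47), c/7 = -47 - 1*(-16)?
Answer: √35891 ≈ 189.45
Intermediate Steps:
c = -217 (c = 7*(-47 - 1*(-16)) = 7*(-47 + 16) = 7*(-31) = -217)
V(h, G) = -75 - 217*G (V(h, G) = -217*G + (-28 - 47) = -217*G - 75 = -75 - 217*G)
√(-2087 + (V(-142, -132) - 1*(-9409))) = √(-2087 + ((-75 - 217*(-132)) - 1*(-9409))) = √(-2087 + ((-75 + 28644) + 9409)) = √(-2087 + (28569 + 9409)) = √(-2087 + 37978) = √35891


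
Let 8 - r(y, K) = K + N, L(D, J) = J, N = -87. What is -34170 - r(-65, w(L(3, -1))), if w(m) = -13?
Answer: -34278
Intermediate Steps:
r(y, K) = 95 - K (r(y, K) = 8 - (K - 87) = 8 - (-87 + K) = 8 + (87 - K) = 95 - K)
-34170 - r(-65, w(L(3, -1))) = -34170 - (95 - 1*(-13)) = -34170 - (95 + 13) = -34170 - 1*108 = -34170 - 108 = -34278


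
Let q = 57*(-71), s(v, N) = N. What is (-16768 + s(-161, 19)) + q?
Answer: -20796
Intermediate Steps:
q = -4047
(-16768 + s(-161, 19)) + q = (-16768 + 19) - 4047 = -16749 - 4047 = -20796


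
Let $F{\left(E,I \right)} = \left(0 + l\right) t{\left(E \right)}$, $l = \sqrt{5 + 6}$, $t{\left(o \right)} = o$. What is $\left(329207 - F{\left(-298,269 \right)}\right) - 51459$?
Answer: $277748 + 298 \sqrt{11} \approx 2.7874 \cdot 10^{5}$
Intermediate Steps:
$l = \sqrt{11} \approx 3.3166$
$F{\left(E,I \right)} = E \sqrt{11}$ ($F{\left(E,I \right)} = \left(0 + \sqrt{11}\right) E = \sqrt{11} E = E \sqrt{11}$)
$\left(329207 - F{\left(-298,269 \right)}\right) - 51459 = \left(329207 - - 298 \sqrt{11}\right) - 51459 = \left(329207 + 298 \sqrt{11}\right) - 51459 = 277748 + 298 \sqrt{11}$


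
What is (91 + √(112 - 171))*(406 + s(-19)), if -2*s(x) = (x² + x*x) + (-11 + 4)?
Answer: 8827/2 + 97*I*√59/2 ≈ 4413.5 + 372.54*I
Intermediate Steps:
s(x) = 7/2 - x² (s(x) = -((x² + x*x) + (-11 + 4))/2 = -((x² + x²) - 7)/2 = -(2*x² - 7)/2 = -(-7 + 2*x²)/2 = 7/2 - x²)
(91 + √(112 - 171))*(406 + s(-19)) = (91 + √(112 - 171))*(406 + (7/2 - 1*(-19)²)) = (91 + √(-59))*(406 + (7/2 - 1*361)) = (91 + I*√59)*(406 + (7/2 - 361)) = (91 + I*√59)*(406 - 715/2) = (91 + I*√59)*(97/2) = 8827/2 + 97*I*√59/2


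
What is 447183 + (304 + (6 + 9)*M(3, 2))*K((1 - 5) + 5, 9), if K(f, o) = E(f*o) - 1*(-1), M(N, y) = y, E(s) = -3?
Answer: 446515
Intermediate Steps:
K(f, o) = -2 (K(f, o) = -3 - 1*(-1) = -3 + 1 = -2)
447183 + (304 + (6 + 9)*M(3, 2))*K((1 - 5) + 5, 9) = 447183 + (304 + (6 + 9)*2)*(-2) = 447183 + (304 + 15*2)*(-2) = 447183 + (304 + 30)*(-2) = 447183 + 334*(-2) = 447183 - 668 = 446515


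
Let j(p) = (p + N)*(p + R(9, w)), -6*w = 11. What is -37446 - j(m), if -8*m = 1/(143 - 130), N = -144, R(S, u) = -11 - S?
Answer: -436183073/10816 ≈ -40328.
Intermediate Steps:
w = -11/6 (w = -⅙*11 = -11/6 ≈ -1.8333)
m = -1/104 (m = -1/(8*(143 - 130)) = -⅛/13 = -⅛*1/13 = -1/104 ≈ -0.0096154)
j(p) = (-144 + p)*(-20 + p) (j(p) = (p - 144)*(p + (-11 - 1*9)) = (-144 + p)*(p + (-11 - 9)) = (-144 + p)*(p - 20) = (-144 + p)*(-20 + p))
-37446 - j(m) = -37446 - (2880 + (-1/104)² - 164*(-1/104)) = -37446 - (2880 + 1/10816 + 41/26) = -37446 - 1*31167137/10816 = -37446 - 31167137/10816 = -436183073/10816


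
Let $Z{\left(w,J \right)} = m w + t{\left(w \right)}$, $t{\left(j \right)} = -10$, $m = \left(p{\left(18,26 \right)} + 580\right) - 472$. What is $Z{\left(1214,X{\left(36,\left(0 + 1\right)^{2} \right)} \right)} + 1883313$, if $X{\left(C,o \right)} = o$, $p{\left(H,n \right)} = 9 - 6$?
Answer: $2018057$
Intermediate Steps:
$p{\left(H,n \right)} = 3$ ($p{\left(H,n \right)} = 9 - 6 = 3$)
$m = 111$ ($m = \left(3 + 580\right) - 472 = 583 - 472 = 111$)
$Z{\left(w,J \right)} = -10 + 111 w$ ($Z{\left(w,J \right)} = 111 w - 10 = -10 + 111 w$)
$Z{\left(1214,X{\left(36,\left(0 + 1\right)^{2} \right)} \right)} + 1883313 = \left(-10 + 111 \cdot 1214\right) + 1883313 = \left(-10 + 134754\right) + 1883313 = 134744 + 1883313 = 2018057$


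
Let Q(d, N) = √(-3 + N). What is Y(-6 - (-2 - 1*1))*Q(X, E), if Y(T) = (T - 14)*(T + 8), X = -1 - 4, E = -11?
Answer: -85*I*√14 ≈ -318.04*I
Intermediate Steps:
X = -5
Y(T) = (-14 + T)*(8 + T)
Y(-6 - (-2 - 1*1))*Q(X, E) = (-112 + (-6 - (-2 - 1*1))² - 6*(-6 - (-2 - 1*1)))*√(-3 - 11) = (-112 + (-6 - (-2 - 1))² - 6*(-6 - (-2 - 1)))*√(-14) = (-112 + (-6 - 1*(-3))² - 6*(-6 - 1*(-3)))*(I*√14) = (-112 + (-6 + 3)² - 6*(-6 + 3))*(I*√14) = (-112 + (-3)² - 6*(-3))*(I*√14) = (-112 + 9 + 18)*(I*√14) = -85*I*√14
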